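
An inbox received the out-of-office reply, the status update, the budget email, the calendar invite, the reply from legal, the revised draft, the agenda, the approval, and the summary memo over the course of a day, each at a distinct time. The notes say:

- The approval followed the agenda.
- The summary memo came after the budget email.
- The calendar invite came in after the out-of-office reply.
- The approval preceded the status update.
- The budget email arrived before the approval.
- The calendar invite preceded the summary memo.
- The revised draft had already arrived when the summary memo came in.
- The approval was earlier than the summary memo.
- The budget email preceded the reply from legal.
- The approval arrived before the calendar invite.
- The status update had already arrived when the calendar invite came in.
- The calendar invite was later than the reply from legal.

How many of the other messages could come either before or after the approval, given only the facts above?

Forced before the approval: the agenda and the budget email; forced after the approval: the calendar invite, the status update, and the summary memo.
That leaves the out-of-office reply, the reply from legal, and the revised draft with no forced order relative to the approval — 3.

3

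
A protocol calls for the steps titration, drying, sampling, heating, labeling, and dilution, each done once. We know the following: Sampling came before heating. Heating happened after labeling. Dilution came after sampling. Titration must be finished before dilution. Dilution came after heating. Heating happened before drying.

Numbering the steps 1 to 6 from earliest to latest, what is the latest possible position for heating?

4

Heating must come before dilution and drying — 2 steps forced after it.
Everything else can be placed before heating in some valid order, so heating can sit as late as position 6 − 2 = 4.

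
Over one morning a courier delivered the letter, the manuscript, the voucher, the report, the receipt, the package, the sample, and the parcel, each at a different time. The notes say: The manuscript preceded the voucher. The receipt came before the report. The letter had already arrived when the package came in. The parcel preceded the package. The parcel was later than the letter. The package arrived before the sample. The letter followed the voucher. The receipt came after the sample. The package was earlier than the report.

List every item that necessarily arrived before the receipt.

the letter, the manuscript, the package, the parcel, the sample, the voucher

Directly stated before the receipt: the sample.
The letter reaches the receipt via the letter → the package → the sample → the receipt.
The manuscript reaches the receipt via the manuscript → the voucher → the letter → the package → the sample → the receipt.
The package reaches the receipt via the package → the sample → the receipt.
Likewise the parcel and the voucher each reach the receipt by chaining the stated constraints.
No chain forces the report ahead of the receipt.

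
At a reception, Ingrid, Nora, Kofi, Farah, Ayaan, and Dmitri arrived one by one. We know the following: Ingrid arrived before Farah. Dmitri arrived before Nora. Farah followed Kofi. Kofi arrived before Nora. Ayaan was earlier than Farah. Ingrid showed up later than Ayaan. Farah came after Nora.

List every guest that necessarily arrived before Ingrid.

Ayaan

Directly stated before Ingrid: Ayaan.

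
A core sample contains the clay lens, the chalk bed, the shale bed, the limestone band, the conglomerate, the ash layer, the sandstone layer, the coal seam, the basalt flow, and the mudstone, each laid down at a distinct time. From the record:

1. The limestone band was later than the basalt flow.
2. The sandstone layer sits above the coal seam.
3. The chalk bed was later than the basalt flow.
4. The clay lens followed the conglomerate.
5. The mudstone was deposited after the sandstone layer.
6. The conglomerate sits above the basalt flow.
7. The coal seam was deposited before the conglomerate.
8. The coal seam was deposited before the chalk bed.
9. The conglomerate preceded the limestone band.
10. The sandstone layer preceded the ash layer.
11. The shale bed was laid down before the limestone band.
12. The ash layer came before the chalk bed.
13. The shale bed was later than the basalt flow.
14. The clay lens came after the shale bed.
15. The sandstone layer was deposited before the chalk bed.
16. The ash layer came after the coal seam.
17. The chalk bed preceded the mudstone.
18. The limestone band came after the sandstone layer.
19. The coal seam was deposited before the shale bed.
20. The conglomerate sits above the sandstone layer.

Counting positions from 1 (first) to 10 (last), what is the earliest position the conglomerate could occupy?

The basalt flow, the coal seam, and the sandstone layer must all come before the conglomerate — 3 forced predecessors.
Nothing else is forced ahead of the conglomerate, so its earliest slot is position 3 + 1 = 4.

4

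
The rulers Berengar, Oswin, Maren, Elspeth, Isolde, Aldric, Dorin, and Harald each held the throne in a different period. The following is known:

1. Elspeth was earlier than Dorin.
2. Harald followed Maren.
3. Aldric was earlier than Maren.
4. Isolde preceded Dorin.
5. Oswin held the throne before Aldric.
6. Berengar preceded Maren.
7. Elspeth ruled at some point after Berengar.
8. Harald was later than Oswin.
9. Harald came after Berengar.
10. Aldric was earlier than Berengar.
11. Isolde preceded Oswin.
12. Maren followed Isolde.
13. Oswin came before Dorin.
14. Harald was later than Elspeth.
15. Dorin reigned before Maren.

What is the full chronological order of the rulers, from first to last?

Isolde, Oswin, Aldric, Berengar, Elspeth, Dorin, Maren, Harald

The constraints fix every adjacent pair, so only one ordering works:
Isolde → Oswin → Aldric → Berengar → Elspeth → Dorin → Maren → Harald.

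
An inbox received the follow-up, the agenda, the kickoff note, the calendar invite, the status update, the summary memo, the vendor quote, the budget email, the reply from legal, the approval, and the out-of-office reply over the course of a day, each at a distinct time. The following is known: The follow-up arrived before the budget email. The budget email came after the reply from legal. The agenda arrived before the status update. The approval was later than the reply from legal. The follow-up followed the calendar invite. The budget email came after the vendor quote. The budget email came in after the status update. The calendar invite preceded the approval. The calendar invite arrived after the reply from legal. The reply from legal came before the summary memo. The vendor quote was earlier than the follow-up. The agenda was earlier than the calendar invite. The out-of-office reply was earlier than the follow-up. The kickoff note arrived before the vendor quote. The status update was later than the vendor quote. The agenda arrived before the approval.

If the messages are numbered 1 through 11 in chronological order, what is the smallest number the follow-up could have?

The agenda, the calendar invite, the kickoff note, the out-of-office reply, the reply from legal, and the vendor quote must all come before the follow-up — 6 forced predecessors.
Nothing else is forced ahead of the follow-up, so its earliest slot is position 6 + 1 = 7.

7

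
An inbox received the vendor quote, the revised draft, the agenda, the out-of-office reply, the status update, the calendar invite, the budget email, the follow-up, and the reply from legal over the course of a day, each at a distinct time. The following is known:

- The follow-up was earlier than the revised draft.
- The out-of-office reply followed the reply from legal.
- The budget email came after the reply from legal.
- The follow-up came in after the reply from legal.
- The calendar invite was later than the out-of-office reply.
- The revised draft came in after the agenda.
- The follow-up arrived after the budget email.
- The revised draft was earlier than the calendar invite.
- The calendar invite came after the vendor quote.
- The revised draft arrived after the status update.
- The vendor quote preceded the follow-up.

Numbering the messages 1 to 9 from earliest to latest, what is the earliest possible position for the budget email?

The reply from legal must come before the budget email — 1 forced predecessor.
Nothing else is forced ahead of the budget email, so its earliest slot is position 1 + 1 = 2.

2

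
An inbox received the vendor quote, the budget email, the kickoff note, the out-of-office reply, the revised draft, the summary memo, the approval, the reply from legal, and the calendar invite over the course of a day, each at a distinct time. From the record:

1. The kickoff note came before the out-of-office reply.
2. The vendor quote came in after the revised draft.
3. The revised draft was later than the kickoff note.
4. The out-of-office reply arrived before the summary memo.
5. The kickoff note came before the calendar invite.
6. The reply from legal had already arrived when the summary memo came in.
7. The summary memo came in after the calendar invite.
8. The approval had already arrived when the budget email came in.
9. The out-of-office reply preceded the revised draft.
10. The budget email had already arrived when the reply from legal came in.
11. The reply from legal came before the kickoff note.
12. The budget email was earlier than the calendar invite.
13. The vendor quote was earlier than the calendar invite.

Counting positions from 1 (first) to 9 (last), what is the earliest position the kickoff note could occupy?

4

The approval, the budget email, and the reply from legal must all come before the kickoff note — 3 forced predecessors.
Nothing else is forced ahead of the kickoff note, so its earliest slot is position 3 + 1 = 4.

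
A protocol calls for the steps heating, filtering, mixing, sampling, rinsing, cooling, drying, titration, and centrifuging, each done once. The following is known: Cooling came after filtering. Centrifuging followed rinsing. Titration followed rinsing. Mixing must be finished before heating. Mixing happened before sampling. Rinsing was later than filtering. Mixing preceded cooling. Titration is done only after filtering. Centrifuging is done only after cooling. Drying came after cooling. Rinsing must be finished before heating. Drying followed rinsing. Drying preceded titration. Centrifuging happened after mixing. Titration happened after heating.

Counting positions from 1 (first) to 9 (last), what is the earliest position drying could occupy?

5

Cooling, filtering, mixing, and rinsing must all come before drying — 4 forced predecessors.
Nothing else is forced ahead of drying, so its earliest slot is position 4 + 1 = 5.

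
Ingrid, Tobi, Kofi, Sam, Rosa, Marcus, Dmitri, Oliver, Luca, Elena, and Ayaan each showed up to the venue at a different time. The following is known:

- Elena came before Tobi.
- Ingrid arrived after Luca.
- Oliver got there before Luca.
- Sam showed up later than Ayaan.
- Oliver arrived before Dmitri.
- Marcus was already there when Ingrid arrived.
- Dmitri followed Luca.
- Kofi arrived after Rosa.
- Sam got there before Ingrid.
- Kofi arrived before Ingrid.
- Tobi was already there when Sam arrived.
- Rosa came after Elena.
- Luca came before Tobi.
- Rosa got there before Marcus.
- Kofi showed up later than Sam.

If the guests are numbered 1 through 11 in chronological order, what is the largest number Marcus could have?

10

Marcus must come before Ingrid — 1 guest forced after them.
Everything else can be placed before Marcus in some valid order, so Marcus can sit as late as position 11 − 1 = 10.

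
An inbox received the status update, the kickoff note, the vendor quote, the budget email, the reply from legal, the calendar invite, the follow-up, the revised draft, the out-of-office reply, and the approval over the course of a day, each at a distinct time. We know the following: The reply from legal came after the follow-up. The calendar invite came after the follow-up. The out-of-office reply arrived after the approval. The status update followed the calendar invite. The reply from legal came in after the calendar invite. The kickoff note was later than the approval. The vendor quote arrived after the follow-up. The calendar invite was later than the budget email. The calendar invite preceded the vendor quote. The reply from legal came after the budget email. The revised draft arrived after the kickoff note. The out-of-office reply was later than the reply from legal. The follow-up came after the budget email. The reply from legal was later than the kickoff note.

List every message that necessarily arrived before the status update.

the budget email, the calendar invite, the follow-up

Directly stated before the status update: the calendar invite.
The budget email reaches the status update via the budget email → the calendar invite → the status update.
The follow-up reaches the status update via the follow-up → the calendar invite → the status update.
No chain forces the revised draft (or any of the others) ahead of the status update.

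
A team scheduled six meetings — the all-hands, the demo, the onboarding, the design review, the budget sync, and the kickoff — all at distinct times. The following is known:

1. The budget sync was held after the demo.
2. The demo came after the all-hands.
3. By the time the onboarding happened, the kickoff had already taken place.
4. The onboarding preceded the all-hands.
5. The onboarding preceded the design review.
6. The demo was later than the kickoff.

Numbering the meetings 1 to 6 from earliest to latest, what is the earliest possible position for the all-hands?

3

The kickoff and the onboarding must both come before the all-hands — 2 forced predecessors.
Nothing else is forced ahead of the all-hands, so its earliest slot is position 2 + 1 = 3.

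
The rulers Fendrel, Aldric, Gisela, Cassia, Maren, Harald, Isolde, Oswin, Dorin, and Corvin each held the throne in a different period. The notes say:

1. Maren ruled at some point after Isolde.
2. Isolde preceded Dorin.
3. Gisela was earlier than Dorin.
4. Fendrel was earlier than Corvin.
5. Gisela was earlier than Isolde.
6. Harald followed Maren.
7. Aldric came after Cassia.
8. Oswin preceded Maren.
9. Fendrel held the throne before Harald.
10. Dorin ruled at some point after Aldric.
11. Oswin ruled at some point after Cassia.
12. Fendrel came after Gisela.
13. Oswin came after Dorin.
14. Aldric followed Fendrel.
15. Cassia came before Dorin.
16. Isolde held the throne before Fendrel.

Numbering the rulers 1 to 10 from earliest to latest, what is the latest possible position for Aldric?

6

Aldric must come before Dorin, Harald, Maren, and Oswin — 4 rulers forced after them.
Everything else can be placed before Aldric in some valid order, so Aldric can sit as late as position 10 − 4 = 6.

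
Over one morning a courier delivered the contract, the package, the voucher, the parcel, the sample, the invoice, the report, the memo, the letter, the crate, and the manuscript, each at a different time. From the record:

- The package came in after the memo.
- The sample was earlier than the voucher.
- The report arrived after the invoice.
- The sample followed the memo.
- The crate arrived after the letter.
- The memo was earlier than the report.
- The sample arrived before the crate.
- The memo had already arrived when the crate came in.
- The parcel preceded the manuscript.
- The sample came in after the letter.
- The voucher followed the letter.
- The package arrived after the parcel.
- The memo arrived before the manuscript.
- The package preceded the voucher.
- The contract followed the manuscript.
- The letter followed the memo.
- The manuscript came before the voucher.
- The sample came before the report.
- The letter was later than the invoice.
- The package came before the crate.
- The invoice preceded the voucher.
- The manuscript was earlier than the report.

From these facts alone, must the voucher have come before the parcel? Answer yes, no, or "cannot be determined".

Tracing the constraints gives the parcel → the manuscript → the voucher, so the parcel must come before the voucher.
That means the voucher cannot be before the parcel.

no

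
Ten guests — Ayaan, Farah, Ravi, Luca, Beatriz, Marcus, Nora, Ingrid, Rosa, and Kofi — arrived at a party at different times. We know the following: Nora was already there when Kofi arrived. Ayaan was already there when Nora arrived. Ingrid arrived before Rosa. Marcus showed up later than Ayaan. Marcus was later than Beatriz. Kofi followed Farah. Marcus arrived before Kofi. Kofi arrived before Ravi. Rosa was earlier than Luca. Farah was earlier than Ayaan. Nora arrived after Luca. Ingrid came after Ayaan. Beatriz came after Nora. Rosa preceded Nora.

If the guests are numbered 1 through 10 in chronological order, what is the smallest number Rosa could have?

Ayaan, Farah, and Ingrid must all come before Rosa — 3 forced predecessors.
Nothing else is forced ahead of Rosa, so their earliest slot is position 3 + 1 = 4.

4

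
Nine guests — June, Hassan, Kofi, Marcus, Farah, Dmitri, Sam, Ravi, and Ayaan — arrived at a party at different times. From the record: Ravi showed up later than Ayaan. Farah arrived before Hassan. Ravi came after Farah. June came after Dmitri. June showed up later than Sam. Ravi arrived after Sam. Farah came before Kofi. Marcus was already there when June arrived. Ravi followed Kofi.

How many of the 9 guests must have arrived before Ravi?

Directly stated before Ravi: Ayaan, Farah, Kofi, and Sam.
No chain forces Dmitri (or any of the others) ahead of Ravi.
That's Ayaan, Farah, Kofi, and Sam — 4 in all.

4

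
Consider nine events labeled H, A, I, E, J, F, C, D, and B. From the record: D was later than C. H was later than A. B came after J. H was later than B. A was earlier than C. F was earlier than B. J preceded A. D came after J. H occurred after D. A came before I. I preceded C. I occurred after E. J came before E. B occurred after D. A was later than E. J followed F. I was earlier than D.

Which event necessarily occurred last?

Every other event has a chain of constraints placing it before H, so H is last.

H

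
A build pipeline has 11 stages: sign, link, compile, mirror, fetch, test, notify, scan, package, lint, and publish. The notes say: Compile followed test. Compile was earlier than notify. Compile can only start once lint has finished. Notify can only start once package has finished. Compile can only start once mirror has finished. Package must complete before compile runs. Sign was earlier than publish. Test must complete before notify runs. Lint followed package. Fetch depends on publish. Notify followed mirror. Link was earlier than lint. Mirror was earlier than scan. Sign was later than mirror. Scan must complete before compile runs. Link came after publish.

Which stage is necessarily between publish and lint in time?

link

Tracing the constraints gives publish → link → lint, so link sits after publish and before lint.
No other stage is forced both after publish and before lint.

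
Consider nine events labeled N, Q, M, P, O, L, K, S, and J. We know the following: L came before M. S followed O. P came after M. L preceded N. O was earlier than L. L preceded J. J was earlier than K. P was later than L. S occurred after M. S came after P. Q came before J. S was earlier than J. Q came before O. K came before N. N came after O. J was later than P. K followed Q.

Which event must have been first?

Q

Q has a chain of constraints placing it before every other event, so Q must be first.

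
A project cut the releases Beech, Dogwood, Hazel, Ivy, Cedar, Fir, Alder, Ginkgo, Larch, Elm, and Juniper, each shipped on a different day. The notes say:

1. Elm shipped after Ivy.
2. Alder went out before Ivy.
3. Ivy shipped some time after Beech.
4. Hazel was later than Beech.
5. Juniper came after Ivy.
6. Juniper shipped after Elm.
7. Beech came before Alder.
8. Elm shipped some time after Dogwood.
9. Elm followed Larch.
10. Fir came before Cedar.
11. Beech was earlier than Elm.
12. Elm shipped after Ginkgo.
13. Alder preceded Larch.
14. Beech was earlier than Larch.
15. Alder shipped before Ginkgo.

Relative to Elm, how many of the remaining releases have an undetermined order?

Forced before Elm: Alder, Beech, Dogwood, Ginkgo, Ivy, and Larch; forced after Elm: Juniper.
That leaves Cedar, Fir, and Hazel with no forced order relative to Elm — 3.

3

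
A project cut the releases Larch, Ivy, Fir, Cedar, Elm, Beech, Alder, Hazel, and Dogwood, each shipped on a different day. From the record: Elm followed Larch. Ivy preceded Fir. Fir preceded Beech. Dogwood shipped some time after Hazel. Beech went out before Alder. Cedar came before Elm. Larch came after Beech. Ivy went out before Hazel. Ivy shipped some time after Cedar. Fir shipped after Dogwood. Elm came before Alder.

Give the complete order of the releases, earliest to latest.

The constraints fix every adjacent pair, so only one ordering works:
Cedar → Ivy → Hazel → Dogwood → Fir → Beech → Larch → Elm → Alder.

Cedar, Ivy, Hazel, Dogwood, Fir, Beech, Larch, Elm, Alder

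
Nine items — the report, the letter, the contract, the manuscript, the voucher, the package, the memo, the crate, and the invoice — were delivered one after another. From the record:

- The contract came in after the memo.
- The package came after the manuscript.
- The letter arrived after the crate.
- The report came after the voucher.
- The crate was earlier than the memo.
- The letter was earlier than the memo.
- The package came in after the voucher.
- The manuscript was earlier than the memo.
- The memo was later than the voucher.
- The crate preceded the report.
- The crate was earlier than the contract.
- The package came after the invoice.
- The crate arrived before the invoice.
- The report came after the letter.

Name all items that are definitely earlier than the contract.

the crate, the letter, the manuscript, the memo, the voucher

Directly stated before the contract: the crate and the memo.
The letter reaches the contract via the letter → the memo → the contract.
The manuscript reaches the contract via the manuscript → the memo → the contract.
The voucher reaches the contract via the voucher → the memo → the contract.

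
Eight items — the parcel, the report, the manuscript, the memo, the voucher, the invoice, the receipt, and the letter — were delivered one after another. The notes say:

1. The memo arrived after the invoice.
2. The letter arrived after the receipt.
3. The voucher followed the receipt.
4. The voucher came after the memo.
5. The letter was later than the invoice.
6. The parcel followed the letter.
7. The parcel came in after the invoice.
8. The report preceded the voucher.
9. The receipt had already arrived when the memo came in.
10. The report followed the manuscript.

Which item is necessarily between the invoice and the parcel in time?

the letter

Tracing the constraints gives the invoice → the letter → the parcel, so the letter sits after the invoice and before the parcel.
No other item is forced both after the invoice and before the parcel.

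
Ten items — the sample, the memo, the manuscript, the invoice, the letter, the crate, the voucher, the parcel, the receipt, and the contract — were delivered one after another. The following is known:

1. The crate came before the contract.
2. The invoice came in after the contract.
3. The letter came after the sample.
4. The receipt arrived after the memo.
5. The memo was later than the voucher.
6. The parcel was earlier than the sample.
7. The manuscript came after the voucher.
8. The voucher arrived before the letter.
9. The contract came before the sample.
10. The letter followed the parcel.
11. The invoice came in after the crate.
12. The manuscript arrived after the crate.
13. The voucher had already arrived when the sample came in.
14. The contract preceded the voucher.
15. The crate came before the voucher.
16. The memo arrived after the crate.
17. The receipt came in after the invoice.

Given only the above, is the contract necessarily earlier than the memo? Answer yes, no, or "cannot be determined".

yes

Chain the constraints: the contract → the voucher → the memo. Each link is directly stated, so the contract comes before the memo.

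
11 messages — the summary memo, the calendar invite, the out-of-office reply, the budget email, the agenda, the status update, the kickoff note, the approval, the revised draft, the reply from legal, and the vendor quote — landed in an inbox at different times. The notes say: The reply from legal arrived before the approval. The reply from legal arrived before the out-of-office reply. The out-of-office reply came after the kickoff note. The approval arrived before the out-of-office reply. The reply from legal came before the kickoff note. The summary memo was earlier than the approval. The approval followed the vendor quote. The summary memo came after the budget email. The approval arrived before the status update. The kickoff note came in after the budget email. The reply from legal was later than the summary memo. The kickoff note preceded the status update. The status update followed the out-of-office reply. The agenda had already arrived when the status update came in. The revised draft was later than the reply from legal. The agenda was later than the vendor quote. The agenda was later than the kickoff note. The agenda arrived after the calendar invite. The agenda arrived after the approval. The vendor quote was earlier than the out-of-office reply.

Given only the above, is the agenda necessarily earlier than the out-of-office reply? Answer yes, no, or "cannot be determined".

cannot be determined

No chain of stated constraints runs from the agenda to the out-of-office reply, and none runs from the out-of-office reply to the agenda either.
So the relative order of the agenda and the out-of-office reply is not fixed by the given facts.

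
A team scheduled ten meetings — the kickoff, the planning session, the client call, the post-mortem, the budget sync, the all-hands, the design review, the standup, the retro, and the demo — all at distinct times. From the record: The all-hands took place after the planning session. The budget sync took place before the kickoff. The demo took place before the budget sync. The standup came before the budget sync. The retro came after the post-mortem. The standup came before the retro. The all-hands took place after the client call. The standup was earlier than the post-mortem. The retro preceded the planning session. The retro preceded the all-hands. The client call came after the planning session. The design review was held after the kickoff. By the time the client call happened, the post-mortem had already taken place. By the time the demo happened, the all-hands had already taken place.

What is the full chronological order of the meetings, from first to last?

The constraints fix every adjacent pair, so only one ordering works:
the standup → the post-mortem → the retro → the planning session → the client call → the all-hands → the demo → the budget sync → the kickoff → the design review.

the standup, the post-mortem, the retro, the planning session, the client call, the all-hands, the demo, the budget sync, the kickoff, the design review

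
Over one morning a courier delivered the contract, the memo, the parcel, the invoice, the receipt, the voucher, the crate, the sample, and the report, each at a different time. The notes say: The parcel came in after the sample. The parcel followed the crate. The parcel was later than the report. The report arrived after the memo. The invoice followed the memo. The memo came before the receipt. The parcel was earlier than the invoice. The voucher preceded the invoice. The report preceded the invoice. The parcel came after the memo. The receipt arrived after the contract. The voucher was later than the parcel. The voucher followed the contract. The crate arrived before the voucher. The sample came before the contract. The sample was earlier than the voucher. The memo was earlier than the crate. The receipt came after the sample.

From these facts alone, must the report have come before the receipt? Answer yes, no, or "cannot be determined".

No chain of stated constraints runs from the report to the receipt, and none runs from the receipt to the report either.
So the relative order of the report and the receipt is not fixed by the given facts.

cannot be determined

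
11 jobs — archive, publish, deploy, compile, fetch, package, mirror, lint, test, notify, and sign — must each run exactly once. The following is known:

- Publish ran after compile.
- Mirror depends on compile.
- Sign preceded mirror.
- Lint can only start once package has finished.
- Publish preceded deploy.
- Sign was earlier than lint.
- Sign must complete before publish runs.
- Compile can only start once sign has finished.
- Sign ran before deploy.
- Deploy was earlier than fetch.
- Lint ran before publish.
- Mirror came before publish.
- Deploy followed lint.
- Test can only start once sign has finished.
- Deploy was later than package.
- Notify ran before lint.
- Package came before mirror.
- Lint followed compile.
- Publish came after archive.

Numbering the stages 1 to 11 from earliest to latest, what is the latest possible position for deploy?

Deploy must come before fetch — 1 stage forced after it.
Everything else can be placed before deploy in some valid order, so deploy can sit as late as position 11 − 1 = 10.

10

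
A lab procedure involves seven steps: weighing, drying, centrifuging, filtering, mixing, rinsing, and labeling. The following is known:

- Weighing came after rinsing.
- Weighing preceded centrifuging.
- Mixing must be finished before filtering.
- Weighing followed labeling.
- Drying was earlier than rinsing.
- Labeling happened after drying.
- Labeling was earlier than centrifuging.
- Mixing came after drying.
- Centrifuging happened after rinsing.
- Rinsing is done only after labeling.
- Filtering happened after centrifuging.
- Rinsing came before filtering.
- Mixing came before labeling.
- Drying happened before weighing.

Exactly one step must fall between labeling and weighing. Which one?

rinsing

Tracing the constraints gives labeling → rinsing → weighing, so rinsing sits after labeling and before weighing.
No other step is forced both after labeling and before weighing.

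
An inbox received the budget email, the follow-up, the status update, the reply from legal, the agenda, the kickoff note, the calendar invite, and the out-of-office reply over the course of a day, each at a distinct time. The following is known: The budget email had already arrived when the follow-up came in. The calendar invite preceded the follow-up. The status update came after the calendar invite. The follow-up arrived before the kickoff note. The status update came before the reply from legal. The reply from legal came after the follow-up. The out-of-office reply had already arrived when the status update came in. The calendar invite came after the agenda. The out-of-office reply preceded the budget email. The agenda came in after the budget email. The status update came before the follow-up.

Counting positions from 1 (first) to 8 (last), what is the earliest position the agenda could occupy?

The budget email and the out-of-office reply must both come before the agenda — 2 forced predecessors.
Nothing else is forced ahead of the agenda, so its earliest slot is position 2 + 1 = 3.

3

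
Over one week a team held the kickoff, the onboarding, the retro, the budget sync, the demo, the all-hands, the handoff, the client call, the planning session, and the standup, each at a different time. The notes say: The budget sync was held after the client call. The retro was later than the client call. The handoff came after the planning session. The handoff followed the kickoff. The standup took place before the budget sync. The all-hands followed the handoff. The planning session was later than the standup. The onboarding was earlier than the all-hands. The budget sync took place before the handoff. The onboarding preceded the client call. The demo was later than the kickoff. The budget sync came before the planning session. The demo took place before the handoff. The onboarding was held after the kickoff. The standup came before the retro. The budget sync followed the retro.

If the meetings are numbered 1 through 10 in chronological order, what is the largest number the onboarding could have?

The onboarding must come before the all-hands, the budget sync, the client call, the handoff, the planning session, and the retro — 6 meetings forced after it.
Everything else can be placed before the onboarding in some valid order, so the onboarding can sit as late as position 10 − 6 = 4.

4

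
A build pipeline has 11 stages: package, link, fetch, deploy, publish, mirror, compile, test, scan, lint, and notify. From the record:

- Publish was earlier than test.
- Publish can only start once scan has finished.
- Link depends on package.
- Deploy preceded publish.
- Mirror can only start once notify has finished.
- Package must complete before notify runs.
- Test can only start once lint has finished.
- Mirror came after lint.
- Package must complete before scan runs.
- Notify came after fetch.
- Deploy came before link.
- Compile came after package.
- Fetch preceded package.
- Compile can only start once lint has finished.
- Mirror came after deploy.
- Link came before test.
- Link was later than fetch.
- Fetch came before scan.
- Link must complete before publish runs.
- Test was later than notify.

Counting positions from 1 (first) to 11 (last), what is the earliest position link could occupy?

4

Deploy, fetch, and package must all come before link — 3 forced predecessors.
Nothing else is forced ahead of link, so its earliest slot is position 3 + 1 = 4.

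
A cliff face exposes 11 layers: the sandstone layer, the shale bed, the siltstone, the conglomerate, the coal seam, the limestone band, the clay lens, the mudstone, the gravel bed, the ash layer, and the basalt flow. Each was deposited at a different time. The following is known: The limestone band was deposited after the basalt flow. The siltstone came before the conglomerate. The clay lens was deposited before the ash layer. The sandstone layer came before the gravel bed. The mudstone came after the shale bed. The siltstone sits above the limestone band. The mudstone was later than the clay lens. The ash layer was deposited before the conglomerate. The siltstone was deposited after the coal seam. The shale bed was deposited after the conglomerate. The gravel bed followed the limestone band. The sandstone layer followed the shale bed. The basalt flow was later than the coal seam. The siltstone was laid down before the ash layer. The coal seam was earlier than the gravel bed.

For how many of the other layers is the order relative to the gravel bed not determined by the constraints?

Forced before the gravel bed: the ash layer, the basalt flow, the clay lens, the coal seam, the conglomerate, the limestone band, the sandstone layer, the shale bed, and the siltstone.
That leaves the mudstone with no forced order relative to the gravel bed — 1.

1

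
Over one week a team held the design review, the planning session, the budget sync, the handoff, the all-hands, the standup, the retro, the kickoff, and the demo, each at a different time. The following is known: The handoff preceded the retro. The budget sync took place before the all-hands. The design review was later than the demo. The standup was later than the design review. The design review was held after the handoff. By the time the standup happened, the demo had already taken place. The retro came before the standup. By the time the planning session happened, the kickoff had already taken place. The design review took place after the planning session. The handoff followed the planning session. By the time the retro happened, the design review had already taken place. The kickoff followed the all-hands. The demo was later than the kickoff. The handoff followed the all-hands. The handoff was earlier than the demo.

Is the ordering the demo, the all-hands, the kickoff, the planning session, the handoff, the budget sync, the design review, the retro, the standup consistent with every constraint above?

no

The constraints require the kickoff before the demo, but in the proposed sequence the demo appears ahead of the kickoff. That one violation is enough.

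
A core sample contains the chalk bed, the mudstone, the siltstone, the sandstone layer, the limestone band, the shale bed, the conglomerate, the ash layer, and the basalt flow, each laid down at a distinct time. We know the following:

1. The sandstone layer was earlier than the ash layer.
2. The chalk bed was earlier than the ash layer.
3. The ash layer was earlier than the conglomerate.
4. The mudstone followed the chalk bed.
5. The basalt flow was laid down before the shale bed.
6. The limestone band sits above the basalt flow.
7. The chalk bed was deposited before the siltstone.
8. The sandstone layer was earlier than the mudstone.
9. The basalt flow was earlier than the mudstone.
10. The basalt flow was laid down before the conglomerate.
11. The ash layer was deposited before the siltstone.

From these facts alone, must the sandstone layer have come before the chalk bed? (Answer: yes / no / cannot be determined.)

No chain of stated constraints runs from the sandstone layer to the chalk bed, and none runs from the chalk bed to the sandstone layer either.
So the relative order of the sandstone layer and the chalk bed is not fixed by the given facts.

cannot be determined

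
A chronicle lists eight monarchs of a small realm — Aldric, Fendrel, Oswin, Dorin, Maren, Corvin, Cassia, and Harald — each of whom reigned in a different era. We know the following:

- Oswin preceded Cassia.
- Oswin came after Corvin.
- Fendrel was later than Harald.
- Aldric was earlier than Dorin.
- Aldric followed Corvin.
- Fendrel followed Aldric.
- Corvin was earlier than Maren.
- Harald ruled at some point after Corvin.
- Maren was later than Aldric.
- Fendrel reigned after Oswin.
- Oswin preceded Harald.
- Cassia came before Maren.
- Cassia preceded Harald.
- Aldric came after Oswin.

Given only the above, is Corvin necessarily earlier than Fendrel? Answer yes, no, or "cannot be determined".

yes

Chain the constraints: Corvin → Oswin → Fendrel. Each link is directly stated, so Corvin comes before Fendrel.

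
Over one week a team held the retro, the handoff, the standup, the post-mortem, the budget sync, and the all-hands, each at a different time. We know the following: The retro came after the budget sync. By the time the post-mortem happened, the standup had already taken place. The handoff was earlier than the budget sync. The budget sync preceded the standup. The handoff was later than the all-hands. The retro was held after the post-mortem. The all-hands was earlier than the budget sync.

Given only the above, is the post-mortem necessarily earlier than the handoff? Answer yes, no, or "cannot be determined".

no

Tracing the constraints gives the handoff → the budget sync → the standup → the post-mortem, so the handoff must come before the post-mortem.
That means the post-mortem cannot be before the handoff.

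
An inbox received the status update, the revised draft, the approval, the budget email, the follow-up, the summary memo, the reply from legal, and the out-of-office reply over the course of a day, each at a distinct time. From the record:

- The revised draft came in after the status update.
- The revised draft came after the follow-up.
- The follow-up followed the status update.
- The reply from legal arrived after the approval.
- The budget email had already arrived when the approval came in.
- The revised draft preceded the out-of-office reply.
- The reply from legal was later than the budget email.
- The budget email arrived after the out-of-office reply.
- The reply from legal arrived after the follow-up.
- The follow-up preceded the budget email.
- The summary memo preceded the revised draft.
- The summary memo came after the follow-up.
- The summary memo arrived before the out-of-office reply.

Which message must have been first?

the status update

The status update has a chain of constraints placing it before every other message, so the status update must be first.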